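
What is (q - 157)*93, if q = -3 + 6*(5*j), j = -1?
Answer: -17670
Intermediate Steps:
q = -33 (q = -3 + 6*(5*(-1)) = -3 + 6*(-5) = -3 - 30 = -33)
(q - 157)*93 = (-33 - 157)*93 = -190*93 = -17670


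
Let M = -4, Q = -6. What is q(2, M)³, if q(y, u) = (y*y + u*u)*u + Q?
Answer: -636056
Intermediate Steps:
q(y, u) = -6 + u*(u² + y²) (q(y, u) = (y*y + u*u)*u - 6 = (y² + u²)*u - 6 = (u² + y²)*u - 6 = u*(u² + y²) - 6 = -6 + u*(u² + y²))
q(2, M)³ = (-6 + (-4)³ - 4*2²)³ = (-6 - 64 - 4*4)³ = (-6 - 64 - 16)³ = (-86)³ = -636056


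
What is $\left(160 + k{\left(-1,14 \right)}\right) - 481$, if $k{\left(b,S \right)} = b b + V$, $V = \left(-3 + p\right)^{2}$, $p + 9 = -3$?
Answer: $-95$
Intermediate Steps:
$p = -12$ ($p = -9 - 3 = -12$)
$V = 225$ ($V = \left(-3 - 12\right)^{2} = \left(-15\right)^{2} = 225$)
$k{\left(b,S \right)} = 225 + b^{2}$ ($k{\left(b,S \right)} = b b + 225 = b^{2} + 225 = 225 + b^{2}$)
$\left(160 + k{\left(-1,14 \right)}\right) - 481 = \left(160 + \left(225 + \left(-1\right)^{2}\right)\right) - 481 = \left(160 + \left(225 + 1\right)\right) - 481 = \left(160 + 226\right) - 481 = 386 - 481 = -95$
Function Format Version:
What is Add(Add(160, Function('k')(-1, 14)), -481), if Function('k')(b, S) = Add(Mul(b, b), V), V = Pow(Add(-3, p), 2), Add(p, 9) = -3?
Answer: -95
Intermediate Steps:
p = -12 (p = Add(-9, -3) = -12)
V = 225 (V = Pow(Add(-3, -12), 2) = Pow(-15, 2) = 225)
Function('k')(b, S) = Add(225, Pow(b, 2)) (Function('k')(b, S) = Add(Mul(b, b), 225) = Add(Pow(b, 2), 225) = Add(225, Pow(b, 2)))
Add(Add(160, Function('k')(-1, 14)), -481) = Add(Add(160, Add(225, Pow(-1, 2))), -481) = Add(Add(160, Add(225, 1)), -481) = Add(Add(160, 226), -481) = Add(386, -481) = -95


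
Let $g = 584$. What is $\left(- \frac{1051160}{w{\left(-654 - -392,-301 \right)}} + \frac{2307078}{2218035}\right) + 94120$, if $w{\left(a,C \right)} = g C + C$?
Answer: $\frac{36579600412246}{388619595} \approx 94127.0$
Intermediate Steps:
$w{\left(a,C \right)} = 585 C$ ($w{\left(a,C \right)} = 584 C + C = 585 C$)
$\left(- \frac{1051160}{w{\left(-654 - -392,-301 \right)}} + \frac{2307078}{2218035}\right) + 94120 = \left(- \frac{1051160}{585 \left(-301\right)} + \frac{2307078}{2218035}\right) + 94120 = \left(- \frac{1051160}{-176085} + 2307078 \cdot \frac{1}{2218035}\right) + 94120 = \left(\left(-1051160\right) \left(- \frac{1}{176085}\right) + \frac{11478}{11035}\right) + 94120 = \left(\frac{210232}{35217} + \frac{11478}{11035}\right) + 94120 = \frac{2724130846}{388619595} + 94120 = \frac{36579600412246}{388619595}$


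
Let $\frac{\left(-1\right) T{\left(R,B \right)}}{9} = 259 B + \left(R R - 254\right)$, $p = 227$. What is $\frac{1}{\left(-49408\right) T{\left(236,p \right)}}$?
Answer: $\frac{1}{50797105920} \approx 1.9686 \cdot 10^{-11}$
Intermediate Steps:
$T{\left(R,B \right)} = 2286 - 2331 B - 9 R^{2}$ ($T{\left(R,B \right)} = - 9 \left(259 B + \left(R R - 254\right)\right) = - 9 \left(259 B + \left(R^{2} - 254\right)\right) = - 9 \left(259 B + \left(-254 + R^{2}\right)\right) = - 9 \left(-254 + R^{2} + 259 B\right) = 2286 - 2331 B - 9 R^{2}$)
$\frac{1}{\left(-49408\right) T{\left(236,p \right)}} = \frac{1}{\left(-49408\right) \left(2286 - 529137 - 9 \cdot 236^{2}\right)} = - \frac{1}{49408 \left(2286 - 529137 - 501264\right)} = - \frac{1}{49408 \left(-1028115\right)} = \left(- \frac{1}{49408}\right) \left(- \frac{1}{1028115}\right) = \frac{1}{50797105920}$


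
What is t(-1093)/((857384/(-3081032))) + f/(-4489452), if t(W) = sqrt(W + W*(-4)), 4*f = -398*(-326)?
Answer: -32437/4489452 - 385129*sqrt(3279)/107173 ≈ -205.78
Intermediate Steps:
f = 32437 (f = (-398*(-326))/4 = (1/4)*129748 = 32437)
t(W) = sqrt(3)*sqrt(-W) (t(W) = sqrt(W - 4*W) = sqrt(-3*W) = sqrt(3)*sqrt(-W))
t(-1093)/((857384/(-3081032))) + f/(-4489452) = (sqrt(3)*sqrt(-1*(-1093)))/((857384/(-3081032))) + 32437/(-4489452) = (sqrt(3)*sqrt(1093))/((857384*(-1/3081032))) + 32437*(-1/4489452) = sqrt(3279)/(-107173/385129) - 32437/4489452 = sqrt(3279)*(-385129/107173) - 32437/4489452 = -385129*sqrt(3279)/107173 - 32437/4489452 = -32437/4489452 - 385129*sqrt(3279)/107173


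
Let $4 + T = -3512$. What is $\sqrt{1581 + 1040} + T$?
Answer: $-3516 + \sqrt{2621} \approx -3464.8$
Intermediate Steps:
$T = -3516$ ($T = -4 - 3512 = -3516$)
$\sqrt{1581 + 1040} + T = \sqrt{1581 + 1040} - 3516 = \sqrt{2621} - 3516 = -3516 + \sqrt{2621}$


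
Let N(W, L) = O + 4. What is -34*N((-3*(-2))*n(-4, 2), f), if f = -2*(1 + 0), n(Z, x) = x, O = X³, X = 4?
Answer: -2312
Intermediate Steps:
O = 64 (O = 4³ = 64)
f = -2 (f = -2*1 = -2)
N(W, L) = 68 (N(W, L) = 64 + 4 = 68)
-34*N((-3*(-2))*n(-4, 2), f) = -34*68 = -2312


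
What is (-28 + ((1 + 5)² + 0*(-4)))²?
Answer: 64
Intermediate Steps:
(-28 + ((1 + 5)² + 0*(-4)))² = (-28 + (6² + 0))² = (-28 + (36 + 0))² = (-28 + 36)² = 8² = 64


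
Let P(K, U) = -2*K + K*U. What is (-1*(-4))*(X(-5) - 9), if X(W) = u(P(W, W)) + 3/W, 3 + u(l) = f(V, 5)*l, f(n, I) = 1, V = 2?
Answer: 448/5 ≈ 89.600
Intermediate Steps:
u(l) = -3 + l (u(l) = -3 + 1*l = -3 + l)
X(W) = -3 + 3/W + W*(-2 + W) (X(W) = (-3 + W*(-2 + W)) + 3/W = -3 + 3/W + W*(-2 + W))
(-1*(-4))*(X(-5) - 9) = (-1*(-4))*((3 - 5*(-3 - 5*(-2 - 5)))/(-5) - 9) = 4*(-(3 - 5*(-3 - 5*(-7)))/5 - 9) = 4*(-(3 - 5*(-3 + 35))/5 - 9) = 4*(-(3 - 5*32)/5 - 9) = 4*(-(3 - 160)/5 - 9) = 4*(-1/5*(-157) - 9) = 4*(157/5 - 9) = 4*(112/5) = 448/5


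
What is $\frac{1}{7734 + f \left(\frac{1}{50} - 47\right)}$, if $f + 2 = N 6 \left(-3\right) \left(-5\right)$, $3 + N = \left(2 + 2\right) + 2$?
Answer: $- \frac{25}{121416} \approx -0.0002059$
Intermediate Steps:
$N = 3$ ($N = -3 + \left(\left(2 + 2\right) + 2\right) = -3 + \left(4 + 2\right) = -3 + 6 = 3$)
$f = 268$ ($f = -2 + 3 \cdot 6 \left(-3\right) \left(-5\right) = -2 + 3 \left(\left(-18\right) \left(-5\right)\right) = -2 + 3 \cdot 90 = -2 + 270 = 268$)
$\frac{1}{7734 + f \left(\frac{1}{50} - 47\right)} = \frac{1}{7734 + 268 \left(\frac{1}{50} - 47\right)} = \frac{1}{7734 + 268 \left(- \frac{2349}{50}\right)} = \frac{1}{7734 - \frac{314766}{25}} = \frac{1}{- \frac{121416}{25}} = - \frac{25}{121416}$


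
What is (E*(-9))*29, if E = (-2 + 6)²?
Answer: -4176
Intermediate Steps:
E = 16 (E = 4² = 16)
(E*(-9))*29 = (16*(-9))*29 = -144*29 = -4176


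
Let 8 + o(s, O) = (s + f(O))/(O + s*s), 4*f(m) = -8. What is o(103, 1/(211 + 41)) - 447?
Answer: -1216402943/2673469 ≈ -454.99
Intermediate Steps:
f(m) = -2 (f(m) = (1/4)*(-8) = -2)
o(s, O) = -8 + (-2 + s)/(O + s**2) (o(s, O) = -8 + (s - 2)/(O + s*s) = -8 + (-2 + s)/(O + s**2))
o(103, 1/(211 + 41)) - 447 = (-2 + 103 - 8/(211 + 41) - 8*103**2)/(1/(211 + 41) + 103**2) - 447 = (-2 + 103 - 8/252 - 8*10609)/(1/252 + 10609) - 447 = (-2 + 103 - 8*1/252 - 84872)/(1/252 + 10609) - 447 = (-2 + 103 - 2/63 - 84872)/(2673469/252) - 447 = (252/2673469)*(-5340575/63) - 447 = -21362300/2673469 - 447 = -1216402943/2673469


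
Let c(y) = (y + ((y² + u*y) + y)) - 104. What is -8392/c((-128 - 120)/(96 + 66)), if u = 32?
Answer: 6882489/126058 ≈ 54.598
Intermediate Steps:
c(y) = -104 + y² + 34*y (c(y) = (y + ((y² + 32*y) + y)) - 104 = (y + (y² + 33*y)) - 104 = (y² + 34*y) - 104 = -104 + y² + 34*y)
-8392/c((-128 - 120)/(96 + 66)) = -8392/(-104 + ((-128 - 120)/(96 + 66))² + 34*((-128 - 120)/(96 + 66))) = -8392/(-104 + (-248/162)² + 34*(-248/162)) = -8392/(-104 + (-248*1/162)² + 34*(-248*1/162)) = -8392/(-104 + (-124/81)² + 34*(-124/81)) = -8392/(-104 + 15376/6561 - 4216/81) = -8392/(-1008464/6561) = -8392*(-6561/1008464) = 6882489/126058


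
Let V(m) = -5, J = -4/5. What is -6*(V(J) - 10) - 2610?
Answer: -2520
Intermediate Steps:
J = -⅘ (J = -4*⅕ = -⅘ ≈ -0.80000)
-6*(V(J) - 10) - 2610 = -6*(-5 - 10) - 2610 = -6*(-15) - 2610 = 90 - 2610 = -2520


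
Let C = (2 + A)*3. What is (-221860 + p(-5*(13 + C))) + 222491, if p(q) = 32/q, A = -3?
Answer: 15759/25 ≈ 630.36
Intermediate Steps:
C = -3 (C = (2 - 3)*3 = -1*3 = -3)
(-221860 + p(-5*(13 + C))) + 222491 = (-221860 + 32/((-5*(13 - 3)))) + 222491 = (-221860 + 32/((-5*10))) + 222491 = (-221860 + 32/(-50)) + 222491 = (-221860 + 32*(-1/50)) + 222491 = (-221860 - 16/25) + 222491 = -5546516/25 + 222491 = 15759/25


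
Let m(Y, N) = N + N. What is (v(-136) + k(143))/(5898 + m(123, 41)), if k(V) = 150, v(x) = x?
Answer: 7/2990 ≈ 0.0023411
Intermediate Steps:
m(Y, N) = 2*N
(v(-136) + k(143))/(5898 + m(123, 41)) = (-136 + 150)/(5898 + 2*41) = 14/(5898 + 82) = 14/5980 = 14*(1/5980) = 7/2990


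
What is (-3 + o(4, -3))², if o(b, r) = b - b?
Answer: 9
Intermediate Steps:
o(b, r) = 0
(-3 + o(4, -3))² = (-3 + 0)² = (-3)² = 9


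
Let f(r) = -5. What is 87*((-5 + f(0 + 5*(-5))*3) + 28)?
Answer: 696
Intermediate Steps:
87*((-5 + f(0 + 5*(-5))*3) + 28) = 87*((-5 - 5*3) + 28) = 87*((-5 - 15) + 28) = 87*(-20 + 28) = 87*8 = 696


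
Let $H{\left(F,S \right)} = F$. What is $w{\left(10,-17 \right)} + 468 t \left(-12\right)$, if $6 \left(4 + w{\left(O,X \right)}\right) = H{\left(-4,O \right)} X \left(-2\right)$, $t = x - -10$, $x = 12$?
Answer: $- \frac{370736}{3} \approx -1.2358 \cdot 10^{5}$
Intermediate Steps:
$t = 22$ ($t = 12 - -10 = 12 + 10 = 22$)
$w{\left(O,X \right)} = -4 + \frac{4 X}{3}$ ($w{\left(O,X \right)} = -4 + \frac{- 4 X \left(-2\right)}{6} = -4 + \frac{8 X}{6} = -4 + \frac{4 X}{3}$)
$w{\left(10,-17 \right)} + 468 t \left(-12\right) = \left(-4 + \frac{4}{3} \left(-17\right)\right) + 468 \cdot 22 \left(-12\right) = \left(-4 - \frac{68}{3}\right) + 468 \left(-264\right) = - \frac{80}{3} - 123552 = - \frac{370736}{3}$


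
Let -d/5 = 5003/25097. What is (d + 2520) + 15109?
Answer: 442409998/25097 ≈ 17628.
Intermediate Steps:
d = -25015/25097 ≈ -0.99673
(d + 2520) + 15109 = (-25015/25097 + 2520) + 15109 = 63219425/25097 + 15109 = 442409998/25097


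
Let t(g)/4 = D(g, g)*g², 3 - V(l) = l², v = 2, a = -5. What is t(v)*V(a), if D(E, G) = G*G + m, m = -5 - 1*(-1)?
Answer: 0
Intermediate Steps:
m = -4 (m = -5 + 1 = -4)
D(E, G) = -4 + G² (D(E, G) = G*G - 4 = G² - 4 = -4 + G²)
V(l) = 3 - l²
t(g) = 4*g²*(-4 + g²) (t(g) = 4*((-4 + g²)*g²) = 4*(g²*(-4 + g²)) = 4*g²*(-4 + g²))
t(v)*V(a) = (4*2²*(-4 + 2²))*(3 - 1*(-5)²) = (4*4*(-4 + 4))*(3 - 1*25) = (4*4*0)*(3 - 25) = 0*(-22) = 0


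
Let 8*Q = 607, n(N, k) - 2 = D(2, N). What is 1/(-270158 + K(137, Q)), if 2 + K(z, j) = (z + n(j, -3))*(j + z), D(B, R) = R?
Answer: -64/14362783 ≈ -4.4560e-6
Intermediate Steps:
n(N, k) = 2 + N
Q = 607/8 (Q = (⅛)*607 = 607/8 ≈ 75.875)
K(z, j) = -2 + (j + z)*(2 + j + z) (K(z, j) = -2 + (z + (2 + j))*(j + z) = -2 + (2 + j + z)*(j + z) = -2 + (j + z)*(2 + j + z))
1/(-270158 + K(137, Q)) = 1/(-270158 + (-2 + 137² + (607/8)*137 + 607*(2 + 607/8)/8 + 137*(2 + 607/8))) = 1/(-270158 + (-2 + 18769 + 83159/8 + (607/8)*(623/8) + 137*(623/8))) = 1/(-270158 + (-2 + 18769 + 83159/8 + 378161/64 + 85351/8)) = 1/(-270158 + 2927329/64) = 1/(-14362783/64) = -64/14362783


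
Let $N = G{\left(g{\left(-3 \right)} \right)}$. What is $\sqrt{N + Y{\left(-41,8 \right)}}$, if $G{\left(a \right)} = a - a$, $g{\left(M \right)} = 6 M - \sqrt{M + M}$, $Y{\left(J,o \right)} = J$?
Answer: $i \sqrt{41} \approx 6.4031 i$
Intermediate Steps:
$g{\left(M \right)} = 6 M - \sqrt{2} \sqrt{M}$ ($g{\left(M \right)} = 6 M - \sqrt{2 M} = 6 M - \sqrt{2} \sqrt{M}$)
$G{\left(a \right)} = 0$
$N = 0$
$\sqrt{N + Y{\left(-41,8 \right)}} = \sqrt{0 - 41} = \sqrt{-41} = i \sqrt{41}$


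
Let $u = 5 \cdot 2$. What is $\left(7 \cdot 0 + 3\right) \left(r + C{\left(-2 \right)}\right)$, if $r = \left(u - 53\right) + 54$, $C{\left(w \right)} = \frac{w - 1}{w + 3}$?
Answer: $24$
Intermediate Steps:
$u = 10$
$C{\left(w \right)} = \frac{-1 + w}{3 + w}$
$r = 11$ ($r = \left(10 - 53\right) + 54 = -43 + 54 = 11$)
$\left(7 \cdot 0 + 3\right) \left(r + C{\left(-2 \right)}\right) = \left(7 \cdot 0 + 3\right) \left(11 + \frac{-1 - 2}{3 - 2}\right) = \left(0 + 3\right) \left(11 + 1^{-1} \left(-3\right)\right) = 3 \left(11 + 1 \left(-3\right)\right) = 3 \left(11 - 3\right) = 3 \cdot 8 = 24$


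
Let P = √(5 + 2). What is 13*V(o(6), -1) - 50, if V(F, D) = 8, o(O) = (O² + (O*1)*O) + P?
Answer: 54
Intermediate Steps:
P = √7 ≈ 2.6458
o(O) = √7 + 2*O² (o(O) = (O² + (O*1)*O) + √7 = (O² + O*O) + √7 = (O² + O²) + √7 = 2*O² + √7 = √7 + 2*O²)
13*V(o(6), -1) - 50 = 13*8 - 50 = 104 - 50 = 54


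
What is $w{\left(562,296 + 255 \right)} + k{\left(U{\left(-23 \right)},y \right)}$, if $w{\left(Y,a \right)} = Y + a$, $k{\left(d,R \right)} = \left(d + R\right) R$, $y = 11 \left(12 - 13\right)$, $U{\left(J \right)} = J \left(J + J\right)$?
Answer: $-10404$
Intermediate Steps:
$U{\left(J \right)} = 2 J^{2}$ ($U{\left(J \right)} = J 2 J = 2 J^{2}$)
$y = -11$ ($y = 11 \left(-1\right) = -11$)
$k{\left(d,R \right)} = R \left(R + d\right)$ ($k{\left(d,R \right)} = \left(R + d\right) R = R \left(R + d\right)$)
$w{\left(562,296 + 255 \right)} + k{\left(U{\left(-23 \right)},y \right)} = \left(562 + \left(296 + 255\right)\right) - 11 \left(-11 + 2 \left(-23\right)^{2}\right) = \left(562 + 551\right) - 11 \left(-11 + 2 \cdot 529\right) = 1113 - 11 \left(-11 + 1058\right) = 1113 - 11517 = -10404$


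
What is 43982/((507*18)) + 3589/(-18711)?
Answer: 14633222/3162159 ≈ 4.6276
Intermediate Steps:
43982/((507*18)) + 3589/(-18711) = 43982/9126 + 3589*(-1/18711) = 43982*(1/9126) - 3589/18711 = 21991/4563 - 3589/18711 = 14633222/3162159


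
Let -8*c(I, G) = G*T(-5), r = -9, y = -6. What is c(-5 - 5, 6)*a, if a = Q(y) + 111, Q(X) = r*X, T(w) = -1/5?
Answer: 99/4 ≈ 24.750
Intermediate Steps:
T(w) = -1/5 (T(w) = -1*1/5 = -1/5)
Q(X) = -9*X
a = 165 (a = -9*(-6) + 111 = 54 + 111 = 165)
c(I, G) = G/40 (c(I, G) = -G*(-1)/(8*5) = -(-1)*G/40 = G/40)
c(-5 - 5, 6)*a = ((1/40)*6)*165 = (3/20)*165 = 99/4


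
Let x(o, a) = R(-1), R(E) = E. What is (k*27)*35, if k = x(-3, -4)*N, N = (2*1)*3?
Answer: -5670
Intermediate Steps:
N = 6 (N = 2*3 = 6)
x(o, a) = -1
k = -6 (k = -1*6 = -6)
(k*27)*35 = -6*27*35 = -162*35 = -5670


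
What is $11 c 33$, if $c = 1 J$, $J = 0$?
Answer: $0$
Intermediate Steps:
$c = 0$ ($c = 1 \cdot 0 = 0$)
$11 c 33 = 11 \cdot 0 \cdot 33 = 0 \cdot 33 = 0$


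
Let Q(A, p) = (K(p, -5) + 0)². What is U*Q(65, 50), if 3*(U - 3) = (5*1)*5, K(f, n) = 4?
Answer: 544/3 ≈ 181.33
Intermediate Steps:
U = 34/3 (U = 3 + ((5*1)*5)/3 = 3 + (5*5)/3 = 3 + (⅓)*25 = 3 + 25/3 = 34/3 ≈ 11.333)
Q(A, p) = 16 (Q(A, p) = (4 + 0)² = 4² = 16)
U*Q(65, 50) = (34/3)*16 = 544/3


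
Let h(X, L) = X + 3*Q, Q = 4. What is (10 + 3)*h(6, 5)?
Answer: 234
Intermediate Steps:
h(X, L) = 12 + X (h(X, L) = X + 3*4 = X + 12 = 12 + X)
(10 + 3)*h(6, 5) = (10 + 3)*(12 + 6) = 13*18 = 234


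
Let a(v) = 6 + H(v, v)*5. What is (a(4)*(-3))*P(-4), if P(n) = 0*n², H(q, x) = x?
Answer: 0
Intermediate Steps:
P(n) = 0
a(v) = 6 + 5*v (a(v) = 6 + v*5 = 6 + 5*v)
(a(4)*(-3))*P(-4) = ((6 + 5*4)*(-3))*0 = ((6 + 20)*(-3))*0 = (26*(-3))*0 = -78*0 = 0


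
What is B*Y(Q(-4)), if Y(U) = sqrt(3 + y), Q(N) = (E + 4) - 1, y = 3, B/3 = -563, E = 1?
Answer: -1689*sqrt(6) ≈ -4137.2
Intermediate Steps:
B = -1689 (B = 3*(-563) = -1689)
Q(N) = 4 (Q(N) = (1 + 4) - 1 = 5 - 1 = 4)
Y(U) = sqrt(6) (Y(U) = sqrt(3 + 3) = sqrt(6))
B*Y(Q(-4)) = -1689*sqrt(6)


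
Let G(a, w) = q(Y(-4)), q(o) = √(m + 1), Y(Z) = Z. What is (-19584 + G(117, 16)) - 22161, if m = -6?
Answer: -41745 + I*√5 ≈ -41745.0 + 2.2361*I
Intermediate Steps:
q(o) = I*√5 (q(o) = √(-6 + 1) = √(-5) = I*√5)
G(a, w) = I*√5
(-19584 + G(117, 16)) - 22161 = (-19584 + I*√5) - 22161 = -41745 + I*√5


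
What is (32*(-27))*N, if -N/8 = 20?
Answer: 138240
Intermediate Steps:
N = -160 (N = -8*20 = -160)
(32*(-27))*N = (32*(-27))*(-160) = -864*(-160) = 138240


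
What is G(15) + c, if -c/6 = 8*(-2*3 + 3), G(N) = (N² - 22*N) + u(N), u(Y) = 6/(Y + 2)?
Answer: 669/17 ≈ 39.353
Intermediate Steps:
u(Y) = 6/(2 + Y)
G(N) = N² - 22*N + 6/(2 + N) (G(N) = (N² - 22*N) + 6/(2 + N) = N² - 22*N + 6/(2 + N))
c = 144 (c = -48*(-2*3 + 3) = -48*(-6 + 3) = -48*(-3) = -6*(-24) = 144)
G(15) + c = (6 + 15*(-22 + 15)*(2 + 15))/(2 + 15) + 144 = (6 + 15*(-7)*17)/17 + 144 = (6 - 1785)/17 + 144 = (1/17)*(-1779) + 144 = -1779/17 + 144 = 669/17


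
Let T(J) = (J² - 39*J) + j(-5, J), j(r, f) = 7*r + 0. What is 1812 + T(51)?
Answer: 2389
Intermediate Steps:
j(r, f) = 7*r
T(J) = -35 + J² - 39*J (T(J) = (J² - 39*J) + 7*(-5) = (J² - 39*J) - 35 = -35 + J² - 39*J)
1812 + T(51) = 1812 + (-35 + 51² - 39*51) = 1812 + (-35 + 2601 - 1989) = 1812 + 577 = 2389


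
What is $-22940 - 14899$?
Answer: $-37839$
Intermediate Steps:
$-22940 - 14899 = -37839$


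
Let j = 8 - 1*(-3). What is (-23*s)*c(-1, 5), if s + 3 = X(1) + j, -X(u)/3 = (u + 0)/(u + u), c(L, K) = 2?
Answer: -299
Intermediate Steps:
j = 11 (j = 8 + 3 = 11)
X(u) = -3/2 (X(u) = -3*(u + 0)/(u + u) = -3*u/(2*u) = -3*u*1/(2*u) = -3*½ = -3/2)
s = 13/2 (s = -3 + (-3/2 + 11) = -3 + 19/2 = 13/2 ≈ 6.5000)
(-23*s)*c(-1, 5) = -23*13/2*2 = -299/2*2 = -299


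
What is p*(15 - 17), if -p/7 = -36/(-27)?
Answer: 56/3 ≈ 18.667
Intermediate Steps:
p = -28/3 (p = -(-252)/(-27) = -(-252)*(-1)/27 = -7*4/3 = -28/3 ≈ -9.3333)
p*(15 - 17) = -28*(15 - 17)/3 = -28/3*(-2) = 56/3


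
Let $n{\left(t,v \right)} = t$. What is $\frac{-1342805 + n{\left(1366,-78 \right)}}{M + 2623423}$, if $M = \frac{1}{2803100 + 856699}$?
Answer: $- \frac{4909397110761}{9601200871978} \approx -0.51133$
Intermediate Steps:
$M = \frac{1}{3659799} \approx 2.7324 \cdot 10^{-7}$
$\frac{-1342805 + n{\left(1366,-78 \right)}}{M + 2623423} = \frac{-1342805 + 1366}{\frac{1}{3659799} + 2623423} = - \frac{1341439}{\frac{9601200871978}{3659799}} = \left(-1341439\right) \frac{3659799}{9601200871978} = - \frac{4909397110761}{9601200871978}$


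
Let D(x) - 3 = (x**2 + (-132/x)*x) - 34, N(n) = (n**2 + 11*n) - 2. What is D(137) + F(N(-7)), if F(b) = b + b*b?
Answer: 19476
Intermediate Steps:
N(n) = -2 + n**2 + 11*n
F(b) = b + b**2
D(x) = -163 + x**2 (D(x) = 3 + ((x**2 + (-132/x)*x) - 34) = 3 + ((x**2 - 132) - 34) = 3 + ((-132 + x**2) - 34) = 3 + (-166 + x**2) = -163 + x**2)
D(137) + F(N(-7)) = (-163 + 137**2) + (-2 + (-7)**2 + 11*(-7))*(1 + (-2 + (-7)**2 + 11*(-7))) = (-163 + 18769) + (-2 + 49 - 77)*(1 + (-2 + 49 - 77)) = 18606 - 30*(1 - 30) = 18606 - 30*(-29) = 18606 + 870 = 19476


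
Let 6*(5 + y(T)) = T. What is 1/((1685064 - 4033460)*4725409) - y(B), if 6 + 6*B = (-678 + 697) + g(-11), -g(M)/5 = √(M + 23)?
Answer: 115826311011997/24968546086419 + 5*√3/18 ≈ 5.1200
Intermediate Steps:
g(M) = -5*√(23 + M) (g(M) = -5*√(M + 23) = -5*√(23 + M))
B = 13/6 - 5*√3/3 (B = -1 + ((-678 + 697) - 5*√(23 - 11))/6 = -1 + (19 - 10*√3)/6 = -1 + (19/6 - 5*√3/3) = 13/6 - 5*√3/3 ≈ -0.72009)
y(T) = -5 + T/6
1/((1685064 - 4033460)*4725409) - y(B) = 1/((1685064 - 4033460)*4725409) - (-5 + (13/6 - 5*√3/3)/6) = (1/4725409)/(-2348396) - (-5 + (13/36 - 5*√3/18)) = -1/2348396*1/4725409 - (-167/36 - 5*√3/18) = -1/11097131593964 + (167/36 + 5*√3/18) = 115826311011997/24968546086419 + 5*√3/18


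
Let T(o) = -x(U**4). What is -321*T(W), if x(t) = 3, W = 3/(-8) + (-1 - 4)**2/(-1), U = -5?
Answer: 963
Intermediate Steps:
W = -203/8 (W = 3*(-1/8) + (-5)**2*(-1) = -3/8 + 25*(-1) = -3/8 - 25 = -203/8 ≈ -25.375)
T(o) = -3 (T(o) = -1*3 = -3)
-321*T(W) = -321*(-3) = 963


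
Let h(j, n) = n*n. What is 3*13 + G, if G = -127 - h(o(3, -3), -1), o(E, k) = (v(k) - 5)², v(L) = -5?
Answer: -89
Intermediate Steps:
o(E, k) = 100 (o(E, k) = (-5 - 5)² = (-10)² = 100)
h(j, n) = n²
G = -128 (G = -127 - 1*(-1)² = -127 - 1*1 = -127 - 1 = -128)
3*13 + G = 3*13 - 128 = 39 - 128 = -89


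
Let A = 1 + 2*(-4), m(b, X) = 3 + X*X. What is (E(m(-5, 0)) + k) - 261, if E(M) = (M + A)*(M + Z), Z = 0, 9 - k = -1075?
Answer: 811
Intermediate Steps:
m(b, X) = 3 + X²
k = 1084 (k = 9 - 1*(-1075) = 9 + 1075 = 1084)
A = -7 (A = 1 - 8 = -7)
E(M) = M*(-7 + M) (E(M) = (M - 7)*(M + 0) = (-7 + M)*M = M*(-7 + M))
(E(m(-5, 0)) + k) - 261 = ((3 + 0²)*(-7 + (3 + 0²)) + 1084) - 261 = ((3 + 0)*(-7 + (3 + 0)) + 1084) - 261 = (3*(-7 + 3) + 1084) - 261 = (3*(-4) + 1084) - 261 = (-12 + 1084) - 261 = 1072 - 261 = 811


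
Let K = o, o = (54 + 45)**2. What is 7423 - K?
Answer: -2378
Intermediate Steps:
o = 9801 (o = 99**2 = 9801)
K = 9801
7423 - K = 7423 - 1*9801 = 7423 - 9801 = -2378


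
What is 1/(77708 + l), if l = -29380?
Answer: 1/48328 ≈ 2.0692e-5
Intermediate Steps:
1/(77708 + l) = 1/(77708 - 29380) = 1/48328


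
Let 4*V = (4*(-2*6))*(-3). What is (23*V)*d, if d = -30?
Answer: -24840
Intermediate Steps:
V = 36 (V = ((4*(-2*6))*(-3))/4 = ((4*(-12))*(-3))/4 = (-48*(-3))/4 = (¼)*144 = 36)
(23*V)*d = (23*36)*(-30) = 828*(-30) = -24840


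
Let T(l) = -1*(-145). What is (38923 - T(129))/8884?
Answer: 19389/4442 ≈ 4.3649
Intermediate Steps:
T(l) = 145
(38923 - T(129))/8884 = (38923 - 1*145)/8884 = (38923 - 145)*(1/8884) = 38778*(1/8884) = 19389/4442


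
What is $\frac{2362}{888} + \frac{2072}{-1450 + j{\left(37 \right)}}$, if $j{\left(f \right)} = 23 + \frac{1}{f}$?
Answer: $\frac{14157811}{11721156} \approx 1.2079$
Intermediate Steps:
$\frac{2362}{888} + \frac{2072}{-1450 + j{\left(37 \right)}} = \frac{2362}{888} + \frac{2072}{-1450 + \left(23 + \frac{1}{37}\right)} = 2362 \cdot \frac{1}{888} + \frac{2072}{-1450 + \left(23 + \frac{1}{37}\right)} = \frac{1181}{444} + \frac{2072}{-1450 + \frac{852}{37}} = \frac{1181}{444} + \frac{2072}{- \frac{52798}{37}} = \frac{1181}{444} + 2072 \left(- \frac{37}{52798}\right) = \frac{1181}{444} - \frac{38332}{26399} = \frac{14157811}{11721156}$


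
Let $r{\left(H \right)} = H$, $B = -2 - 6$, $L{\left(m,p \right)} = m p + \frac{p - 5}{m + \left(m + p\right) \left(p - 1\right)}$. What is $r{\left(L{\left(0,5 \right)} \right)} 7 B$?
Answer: $0$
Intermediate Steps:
$L{\left(m,p \right)} = m p + \frac{-5 + p}{m + \left(-1 + p\right) \left(m + p\right)}$ ($L{\left(m,p \right)} = m p + \frac{-5 + p}{m + \left(m + p\right) \left(-1 + p\right)} = m p + \frac{-5 + p}{m + \left(-1 + p\right) \left(m + p\right)}$)
$B = -8$
$r{\left(L{\left(0,5 \right)} \right)} 7 B = \frac{-5 + 5 + 0 \cdot 5^{3} + 0^{2} \cdot 5^{2} - 0 \cdot 5^{2}}{5 \left(-1 + 0 + 5\right)} 7 \left(-8\right) = \frac{-5 + 5 + 0 \cdot 125 + 0 \cdot 25 - 0 \cdot 25}{5 \cdot 4} \cdot 7 \left(-8\right) = \frac{1}{5} \cdot \frac{1}{4} \left(-5 + 5 + 0 + 0 + 0\right) 7 \left(-8\right) = \frac{1}{5} \cdot \frac{1}{4} \cdot 0 \cdot 7 \left(-8\right) = 0 \cdot 7 \left(-8\right) = 0 \left(-8\right) = 0$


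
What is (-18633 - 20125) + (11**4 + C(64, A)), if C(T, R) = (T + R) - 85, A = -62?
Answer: -24200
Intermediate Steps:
C(T, R) = -85 + R + T (C(T, R) = (R + T) - 85 = -85 + R + T)
(-18633 - 20125) + (11**4 + C(64, A)) = (-18633 - 20125) + (11**4 + (-85 - 62 + 64)) = -38758 + (14641 - 83) = -38758 + 14558 = -24200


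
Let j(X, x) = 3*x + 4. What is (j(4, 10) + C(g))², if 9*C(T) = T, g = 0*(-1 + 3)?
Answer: 1156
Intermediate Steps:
j(X, x) = 4 + 3*x
g = 0 (g = 0*2 = 0)
C(T) = T/9
(j(4, 10) + C(g))² = ((4 + 3*10) + (⅑)*0)² = ((4 + 30) + 0)² = (34 + 0)² = 34² = 1156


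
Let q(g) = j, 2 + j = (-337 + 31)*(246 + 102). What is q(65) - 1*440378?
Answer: -546868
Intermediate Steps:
j = -106490 (j = -2 + (-337 + 31)*(246 + 102) = -2 - 306*348 = -2 - 106488 = -106490)
q(g) = -106490
q(65) - 1*440378 = -106490 - 1*440378 = -106490 - 440378 = -546868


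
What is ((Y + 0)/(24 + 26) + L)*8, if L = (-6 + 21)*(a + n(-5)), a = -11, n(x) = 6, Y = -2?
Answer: -15008/25 ≈ -600.32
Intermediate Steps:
L = -75 (L = (-6 + 21)*(-11 + 6) = 15*(-5) = -75)
((Y + 0)/(24 + 26) + L)*8 = ((-2 + 0)/(24 + 26) - 75)*8 = (-2/50 - 75)*8 = (-2*1/50 - 75)*8 = (-1/25 - 75)*8 = -1876/25*8 = -15008/25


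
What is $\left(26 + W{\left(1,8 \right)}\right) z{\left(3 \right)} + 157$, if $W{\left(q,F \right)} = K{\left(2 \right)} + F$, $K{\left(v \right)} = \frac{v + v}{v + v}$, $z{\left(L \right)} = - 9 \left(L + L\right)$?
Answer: $-1733$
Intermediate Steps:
$z{\left(L \right)} = - 18 L$ ($z{\left(L \right)} = - 9 \cdot 2 L = - 18 L$)
$K{\left(v \right)} = 1$ ($K{\left(v \right)} = \frac{2 v}{2 v} = 2 v \frac{1}{2 v} = 1$)
$W{\left(q,F \right)} = 1 + F$
$\left(26 + W{\left(1,8 \right)}\right) z{\left(3 \right)} + 157 = \left(26 + \left(1 + 8\right)\right) \left(\left(-18\right) 3\right) + 157 = \left(26 + 9\right) \left(-54\right) + 157 = 35 \left(-54\right) + 157 = -1890 + 157 = -1733$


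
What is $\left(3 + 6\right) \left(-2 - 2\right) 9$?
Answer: $-324$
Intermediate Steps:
$\left(3 + 6\right) \left(-2 - 2\right) 9 = 9 \left(-4\right) 9 = \left(-36\right) 9 = -324$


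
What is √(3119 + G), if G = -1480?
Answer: √1639 ≈ 40.485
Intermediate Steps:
√(3119 + G) = √(3119 - 1480) = √1639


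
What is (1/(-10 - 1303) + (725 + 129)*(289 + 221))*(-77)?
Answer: -44033529463/1313 ≈ -3.3537e+7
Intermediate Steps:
(1/(-10 - 1303) + (725 + 129)*(289 + 221))*(-77) = (1/(-1313) + 854*510)*(-77) = (-1/1313 + 435540)*(-77) = (571864019/1313)*(-77) = -44033529463/1313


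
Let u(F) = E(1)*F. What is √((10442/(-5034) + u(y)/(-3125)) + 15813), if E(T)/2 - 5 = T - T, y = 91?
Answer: √62603086789902/62925 ≈ 125.74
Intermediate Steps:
E(T) = 10 (E(T) = 10 + 2*(T - T) = 10 + 2*0 = 10 + 0 = 10)
u(F) = 10*F
√((10442/(-5034) + u(y)/(-3125)) + 15813) = √((10442/(-5034) + (10*91)/(-3125)) + 15813) = √((10442*(-1/5034) + 910*(-1/3125)) + 15813) = √((-5221/2517 - 182/625) + 15813) = √(-3721219/1573125 + 15813) = √(24872104406/1573125) = √62603086789902/62925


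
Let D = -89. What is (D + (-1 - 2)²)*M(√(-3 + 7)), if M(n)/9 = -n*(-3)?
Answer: -4320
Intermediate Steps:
M(n) = 27*n (M(n) = 9*(-n*(-3)) = 9*(3*n) = 27*n)
(D + (-1 - 2)²)*M(√(-3 + 7)) = (-89 + (-1 - 2)²)*(27*√(-3 + 7)) = (-89 + (-3)²)*(27*√4) = (-89 + 9)*(27*2) = -80*54 = -4320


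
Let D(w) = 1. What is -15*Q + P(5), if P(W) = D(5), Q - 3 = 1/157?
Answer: -6923/157 ≈ -44.096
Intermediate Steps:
Q = 472/157 (Q = 3 + 1/157 = 472/157 ≈ 3.0064)
P(W) = 1
-15*Q + P(5) = -15*472/157 + 1 = -7080/157 + 1 = -6923/157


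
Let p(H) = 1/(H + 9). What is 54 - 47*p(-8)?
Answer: 7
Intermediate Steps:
p(H) = 1/(9 + H)
54 - 47*p(-8) = 54 - 47/(9 - 8) = 54 - 47/1 = 54 - 47*1 = 54 - 47 = 7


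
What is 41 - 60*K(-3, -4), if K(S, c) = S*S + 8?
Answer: -979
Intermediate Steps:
K(S, c) = 8 + S**2 (K(S, c) = S**2 + 8 = 8 + S**2)
41 - 60*K(-3, -4) = 41 - 60*(8 + (-3)**2) = 41 - 60*(8 + 9) = 41 - 60*17 = 41 - 1020 = -979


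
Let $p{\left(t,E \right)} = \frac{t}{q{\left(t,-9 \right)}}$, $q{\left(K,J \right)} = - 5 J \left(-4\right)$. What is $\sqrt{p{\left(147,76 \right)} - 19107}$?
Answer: $\frac{i \sqrt{17197035}}{30} \approx 138.23 i$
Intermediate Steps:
$q{\left(K,J \right)} = 20 J$
$p{\left(t,E \right)} = - \frac{t}{180}$ ($p{\left(t,E \right)} = \frac{t}{20 \left(-9\right)} = \frac{t}{-180} = t \left(- \frac{1}{180}\right) = - \frac{t}{180}$)
$\sqrt{p{\left(147,76 \right)} - 19107} = \sqrt{\left(- \frac{1}{180}\right) 147 - 19107} = \sqrt{- \frac{49}{60} - 19107} = \sqrt{- \frac{1146469}{60}} = \frac{i \sqrt{17197035}}{30}$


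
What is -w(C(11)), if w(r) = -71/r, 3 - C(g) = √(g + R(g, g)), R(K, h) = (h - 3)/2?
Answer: 71/(3 - √15) ≈ -81.330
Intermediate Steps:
R(K, h) = -3/2 + h/2 (R(K, h) = (-3 + h)*(½) = -3/2 + h/2)
C(g) = 3 - √(-3/2 + 3*g/2) (C(g) = 3 - √(g + (-3/2 + g/2)) = 3 - √(-3/2 + 3*g/2))
-w(C(11)) = -(-71)/(3 - √(-6 + 6*11)/2) = -(-71)/(3 - √(-6 + 66)/2) = -(-71)/(3 - √15) = 71/(3 - √15)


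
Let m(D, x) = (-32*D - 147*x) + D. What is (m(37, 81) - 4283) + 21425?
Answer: 4088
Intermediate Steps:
m(D, x) = -147*x - 31*D (m(D, x) = (-147*x - 32*D) + D = -147*x - 31*D)
(m(37, 81) - 4283) + 21425 = ((-147*81 - 31*37) - 4283) + 21425 = ((-11907 - 1147) - 4283) + 21425 = (-13054 - 4283) + 21425 = -17337 + 21425 = 4088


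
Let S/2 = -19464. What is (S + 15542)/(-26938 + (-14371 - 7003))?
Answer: 1063/2196 ≈ 0.48406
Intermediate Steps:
S = -38928 (S = 2*(-19464) = -38928)
(S + 15542)/(-26938 + (-14371 - 7003)) = (-38928 + 15542)/(-26938 + (-14371 - 7003)) = -23386/(-26938 - 21374) = -23386/(-48312) = -23386*(-1/48312) = 1063/2196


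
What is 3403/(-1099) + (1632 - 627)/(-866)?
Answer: -4051493/951734 ≈ -4.2570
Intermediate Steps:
3403/(-1099) + (1632 - 627)/(-866) = 3403*(-1/1099) + 1005*(-1/866) = -3403/1099 - 1005/866 = -4051493/951734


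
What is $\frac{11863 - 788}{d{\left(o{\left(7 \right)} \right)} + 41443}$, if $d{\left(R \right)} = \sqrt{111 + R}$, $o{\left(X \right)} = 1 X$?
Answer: $\frac{458981225}{1717522131} - \frac{11075 \sqrt{118}}{1717522131} \approx 0.26716$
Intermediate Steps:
$o{\left(X \right)} = X$
$\frac{11863 - 788}{d{\left(o{\left(7 \right)} \right)} + 41443} = \frac{11863 - 788}{\sqrt{111 + 7} + 41443} = \frac{11075}{\sqrt{118} + 41443} = \frac{11075}{41443 + \sqrt{118}}$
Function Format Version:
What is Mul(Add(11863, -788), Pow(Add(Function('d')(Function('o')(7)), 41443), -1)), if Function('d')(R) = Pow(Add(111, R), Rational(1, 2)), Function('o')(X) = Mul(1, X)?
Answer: Add(Rational(458981225, 1717522131), Mul(Rational(-11075, 1717522131), Pow(118, Rational(1, 2)))) ≈ 0.26716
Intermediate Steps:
Function('o')(X) = X
Mul(Add(11863, -788), Pow(Add(Function('d')(Function('o')(7)), 41443), -1)) = Mul(Add(11863, -788), Pow(Add(Pow(Add(111, 7), Rational(1, 2)), 41443), -1)) = Mul(11075, Pow(Add(Pow(118, Rational(1, 2)), 41443), -1)) = Mul(11075, Pow(Add(41443, Pow(118, Rational(1, 2))), -1))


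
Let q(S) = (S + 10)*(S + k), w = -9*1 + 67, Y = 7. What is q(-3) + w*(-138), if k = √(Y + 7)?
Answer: -8025 + 7*√14 ≈ -7998.8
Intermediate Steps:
w = 58 (w = -9 + 67 = 58)
k = √14 (k = √(7 + 7) = √14 ≈ 3.7417)
q(S) = (10 + S)*(S + √14) (q(S) = (S + 10)*(S + √14) = (10 + S)*(S + √14))
q(-3) + w*(-138) = ((-3)² + 10*(-3) + 10*√14 - 3*√14) + 58*(-138) = (9 - 30 + 10*√14 - 3*√14) - 8004 = (-21 + 7*√14) - 8004 = -8025 + 7*√14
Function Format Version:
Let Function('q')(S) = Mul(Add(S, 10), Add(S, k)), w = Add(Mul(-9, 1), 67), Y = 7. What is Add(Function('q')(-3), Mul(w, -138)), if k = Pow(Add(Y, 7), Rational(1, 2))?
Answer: Add(-8025, Mul(7, Pow(14, Rational(1, 2)))) ≈ -7998.8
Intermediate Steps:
w = 58 (w = Add(-9, 67) = 58)
k = Pow(14, Rational(1, 2)) (k = Pow(Add(7, 7), Rational(1, 2)) = Pow(14, Rational(1, 2)) ≈ 3.7417)
Function('q')(S) = Mul(Add(10, S), Add(S, Pow(14, Rational(1, 2)))) (Function('q')(S) = Mul(Add(S, 10), Add(S, Pow(14, Rational(1, 2)))) = Mul(Add(10, S), Add(S, Pow(14, Rational(1, 2)))))
Add(Function('q')(-3), Mul(w, -138)) = Add(Add(Pow(-3, 2), Mul(10, -3), Mul(10, Pow(14, Rational(1, 2))), Mul(-3, Pow(14, Rational(1, 2)))), Mul(58, -138)) = Add(Add(9, -30, Mul(10, Pow(14, Rational(1, 2))), Mul(-3, Pow(14, Rational(1, 2)))), -8004) = Add(Add(-21, Mul(7, Pow(14, Rational(1, 2)))), -8004) = Add(-8025, Mul(7, Pow(14, Rational(1, 2))))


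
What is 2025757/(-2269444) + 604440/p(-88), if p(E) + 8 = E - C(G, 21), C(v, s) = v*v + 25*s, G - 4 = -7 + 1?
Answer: -274601765897/283680500 ≈ -968.00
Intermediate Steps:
G = -2 (G = 4 + (-7 + 1) = 4 - 6 = -2)
C(v, s) = v² + 25*s
p(E) = -537 + E (p(E) = -8 + (E - ((-2)² + 25*21)) = -8 + (E - (4 + 525)) = -8 + (E - 1*529) = -8 + (E - 529) = -8 + (-529 + E) = -537 + E)
2025757/(-2269444) + 604440/p(-88) = 2025757/(-2269444) + 604440/(-537 - 88) = 2025757*(-1/2269444) + 604440/(-625) = -2025757/2269444 + 604440*(-1/625) = -2025757/2269444 - 120888/125 = -274601765897/283680500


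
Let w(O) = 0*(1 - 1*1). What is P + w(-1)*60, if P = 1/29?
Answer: 1/29 ≈ 0.034483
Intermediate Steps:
P = 1/29 ≈ 0.034483
w(O) = 0 (w(O) = 0*(1 - 1) = 0*0 = 0)
P + w(-1)*60 = 1/29 + 0*60 = 1/29 + 0 = 1/29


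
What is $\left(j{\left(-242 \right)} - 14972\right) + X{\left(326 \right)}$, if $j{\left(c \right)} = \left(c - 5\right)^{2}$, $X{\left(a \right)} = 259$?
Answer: $46296$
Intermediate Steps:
$j{\left(c \right)} = \left(-5 + c\right)^{2}$
$\left(j{\left(-242 \right)} - 14972\right) + X{\left(326 \right)} = \left(\left(-5 - 242\right)^{2} - 14972\right) + 259 = \left(\left(-247\right)^{2} + \left(-145299 + 130327\right)\right) + 259 = \left(61009 - 14972\right) + 259 = 46037 + 259 = 46296$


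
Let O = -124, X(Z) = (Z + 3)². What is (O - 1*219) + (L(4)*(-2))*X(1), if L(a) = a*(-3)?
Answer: 41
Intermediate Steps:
L(a) = -3*a
X(Z) = (3 + Z)²
(O - 1*219) + (L(4)*(-2))*X(1) = (-124 - 1*219) + (-3*4*(-2))*(3 + 1)² = (-124 - 219) - 12*(-2)*4² = -343 + 24*16 = -343 + 384 = 41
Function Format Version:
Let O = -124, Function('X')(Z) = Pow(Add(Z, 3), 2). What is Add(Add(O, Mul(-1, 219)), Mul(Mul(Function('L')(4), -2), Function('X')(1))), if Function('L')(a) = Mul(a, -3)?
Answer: 41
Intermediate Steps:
Function('L')(a) = Mul(-3, a)
Function('X')(Z) = Pow(Add(3, Z), 2)
Add(Add(O, Mul(-1, 219)), Mul(Mul(Function('L')(4), -2), Function('X')(1))) = Add(Add(-124, Mul(-1, 219)), Mul(Mul(Mul(-3, 4), -2), Pow(Add(3, 1), 2))) = Add(Add(-124, -219), Mul(Mul(-12, -2), Pow(4, 2))) = Add(-343, Mul(24, 16)) = Add(-343, 384) = 41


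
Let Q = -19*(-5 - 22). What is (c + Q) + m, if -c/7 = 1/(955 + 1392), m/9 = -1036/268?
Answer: 75197411/157249 ≈ 478.21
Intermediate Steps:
m = -2331/67 (m = 9*(-1036/268) = 9*(-1036*1/268) = 9*(-259/67) = -2331/67 ≈ -34.791)
Q = 513 (Q = -19*(-27) = 513)
c = -7/2347 (c = -7/(955 + 1392) = -7/2347 ≈ -0.0029825)
(c + Q) + m = (-7/2347 + 513) - 2331/67 = 1204004/2347 - 2331/67 = 75197411/157249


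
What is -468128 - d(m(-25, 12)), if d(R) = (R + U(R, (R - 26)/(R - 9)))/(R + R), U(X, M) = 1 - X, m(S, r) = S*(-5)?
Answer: -117032001/250 ≈ -4.6813e+5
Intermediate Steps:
m(S, r) = -5*S
d(R) = 1/(2*R) (d(R) = (R + (1 - R))/(R + R) = 1/(2*R))
-468128 - d(m(-25, 12)) = -468128 - 1/(2*((-5*(-25)))) = -468128 - 1/(2*125) = -468128 - 1*1/250 = -468128 - 1/250 = -117032001/250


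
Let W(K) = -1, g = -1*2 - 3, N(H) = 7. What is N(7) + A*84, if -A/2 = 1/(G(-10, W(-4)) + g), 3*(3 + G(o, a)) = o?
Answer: 371/17 ≈ 21.824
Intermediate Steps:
g = -5 (g = -2 - 3 = -5)
G(o, a) = -3 + o/3
A = 3/17 (A = -2/((-3 + (1/3)*(-10)) - 5) = -2/((-3 - 10/3) - 5) = -2/(-19/3 - 5) = -2/(-34/3) = -2*(-3/34) = 3/17 ≈ 0.17647)
N(7) + A*84 = 7 + (3/17)*84 = 7 + 252/17 = 371/17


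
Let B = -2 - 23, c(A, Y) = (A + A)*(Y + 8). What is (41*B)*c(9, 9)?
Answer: -313650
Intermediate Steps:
c(A, Y) = 2*A*(8 + Y) (c(A, Y) = (2*A)*(8 + Y) = 2*A*(8 + Y))
B = -25
(41*B)*c(9, 9) = (41*(-25))*(2*9*(8 + 9)) = -2050*9*17 = -1025*306 = -313650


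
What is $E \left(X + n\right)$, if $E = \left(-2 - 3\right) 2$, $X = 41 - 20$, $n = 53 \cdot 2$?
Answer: $-1270$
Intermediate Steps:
$n = 106$
$X = 21$
$E = -10$ ($E = \left(-5\right) 2 = -10$)
$E \left(X + n\right) = - 10 \left(21 + 106\right) = \left(-10\right) 127 = -1270$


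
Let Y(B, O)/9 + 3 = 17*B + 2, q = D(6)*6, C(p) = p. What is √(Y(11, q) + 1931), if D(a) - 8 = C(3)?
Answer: √3605 ≈ 60.042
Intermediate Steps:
D(a) = 11 (D(a) = 8 + 3 = 11)
q = 66 (q = 11*6 = 66)
Y(B, O) = -9 + 153*B (Y(B, O) = -27 + 9*(17*B + 2) = -27 + 9*(2 + 17*B) = -27 + (18 + 153*B) = -9 + 153*B)
√(Y(11, q) + 1931) = √((-9 + 153*11) + 1931) = √((-9 + 1683) + 1931) = √(1674 + 1931) = √3605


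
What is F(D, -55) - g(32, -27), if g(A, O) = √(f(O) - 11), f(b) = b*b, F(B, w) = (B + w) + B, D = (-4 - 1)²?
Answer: -5 - √718 ≈ -31.796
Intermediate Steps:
D = 25 (D = (-5)² = 25)
F(B, w) = w + 2*B
f(b) = b²
g(A, O) = √(-11 + O²) (g(A, O) = √(O² - 11) = √(-11 + O²))
F(D, -55) - g(32, -27) = (-55 + 2*25) - √(-11 + (-27)²) = (-55 + 50) - √(-11 + 729) = -5 - √718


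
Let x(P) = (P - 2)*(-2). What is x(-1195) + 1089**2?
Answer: 1188315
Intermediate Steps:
x(P) = 4 - 2*P (x(P) = (-2 + P)*(-2) = 4 - 2*P)
x(-1195) + 1089**2 = (4 - 2*(-1195)) + 1089**2 = (4 + 2390) + 1185921 = 2394 + 1185921 = 1188315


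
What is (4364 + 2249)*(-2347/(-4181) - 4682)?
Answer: -129436877235/4181 ≈ -3.0958e+7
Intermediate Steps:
(4364 + 2249)*(-2347/(-4181) - 4682) = 6613*(-2347*(-1/4181) - 4682) = 6613*(2347/4181 - 4682) = 6613*(-19573095/4181) = -129436877235/4181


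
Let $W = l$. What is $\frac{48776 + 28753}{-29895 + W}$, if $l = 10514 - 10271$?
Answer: $- \frac{25843}{9884} \approx -2.6146$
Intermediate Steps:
$l = 243$ ($l = 10514 - 10271 = 243$)
$W = 243$
$\frac{48776 + 28753}{-29895 + W} = \frac{48776 + 28753}{-29895 + 243} = \frac{77529}{-29652} = 77529 \left(- \frac{1}{29652}\right) = - \frac{25843}{9884}$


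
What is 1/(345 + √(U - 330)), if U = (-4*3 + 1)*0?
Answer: 23/7957 - I*√330/119355 ≈ 0.0028905 - 0.0001522*I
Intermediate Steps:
U = 0 (U = (-12 + 1)*0 = -11*0 = 0)
1/(345 + √(U - 330)) = 1/(345 + √(0 - 330)) = 1/(345 + √(-330)) = 1/(345 + I*√330)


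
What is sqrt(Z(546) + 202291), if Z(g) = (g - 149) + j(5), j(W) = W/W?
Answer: 3*sqrt(22521) ≈ 450.21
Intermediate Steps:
j(W) = 1
Z(g) = -148 + g (Z(g) = (g - 149) + 1 = (-149 + g) + 1 = -148 + g)
sqrt(Z(546) + 202291) = sqrt((-148 + 546) + 202291) = sqrt(398 + 202291) = sqrt(202689) = 3*sqrt(22521)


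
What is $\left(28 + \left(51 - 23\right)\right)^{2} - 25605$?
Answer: $-22469$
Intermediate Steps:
$\left(28 + \left(51 - 23\right)\right)^{2} - 25605 = \left(28 + 28\right)^{2} - 25605 = 56^{2} - 25605 = 3136 - 25605 = -22469$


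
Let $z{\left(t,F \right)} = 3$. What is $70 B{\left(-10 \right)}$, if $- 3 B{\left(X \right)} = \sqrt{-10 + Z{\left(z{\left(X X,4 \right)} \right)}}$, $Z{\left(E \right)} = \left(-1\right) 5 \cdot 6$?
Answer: $- \frac{140 i \sqrt{10}}{3} \approx - 147.57 i$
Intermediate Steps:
$Z{\left(E \right)} = -30$ ($Z{\left(E \right)} = \left(-5\right) 6 = -30$)
$B{\left(X \right)} = - \frac{2 i \sqrt{10}}{3}$ ($B{\left(X \right)} = - \frac{\sqrt{-10 - 30}}{3} = - \frac{\sqrt{-40}}{3} = - \frac{2 i \sqrt{10}}{3}$)
$70 B{\left(-10 \right)} = 70 \left(- \frac{2 i \sqrt{10}}{3}\right) = - \frac{140 i \sqrt{10}}{3}$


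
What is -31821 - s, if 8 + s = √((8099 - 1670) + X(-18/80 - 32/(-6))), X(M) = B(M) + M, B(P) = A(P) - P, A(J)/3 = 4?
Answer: -31813 - √6441 ≈ -31893.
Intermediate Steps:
A(J) = 12 (A(J) = 3*4 = 12)
B(P) = 12 - P
X(M) = 12 (X(M) = (12 - M) + M = 12)
s = -8 + √6441 (s = -8 + √((8099 - 1670) + 12) = -8 + √(6429 + 12) = -8 + √6441 ≈ 72.256)
-31821 - s = -31821 - (-8 + √6441) = -31821 + (8 - √6441) = -31813 - √6441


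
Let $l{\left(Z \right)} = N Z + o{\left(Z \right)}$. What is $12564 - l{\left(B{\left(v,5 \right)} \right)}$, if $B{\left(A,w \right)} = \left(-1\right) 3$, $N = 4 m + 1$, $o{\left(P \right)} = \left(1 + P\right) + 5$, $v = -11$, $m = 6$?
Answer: $12636$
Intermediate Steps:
$o{\left(P \right)} = 6 + P$
$N = 25$ ($N = 4 \cdot 6 + 1 = 24 + 1 = 25$)
$B{\left(A,w \right)} = -3$
$l{\left(Z \right)} = 6 + 26 Z$ ($l{\left(Z \right)} = 25 Z + \left(6 + Z\right) = 6 + 26 Z$)
$12564 - l{\left(B{\left(v,5 \right)} \right)} = 12564 - \left(6 + 26 \left(-3\right)\right) = 12564 - \left(6 - 78\right) = 12564 - -72 = 12564 + 72 = 12636$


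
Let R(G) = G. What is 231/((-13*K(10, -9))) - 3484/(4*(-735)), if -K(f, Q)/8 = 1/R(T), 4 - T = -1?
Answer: 939509/76440 ≈ 12.291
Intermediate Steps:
T = 5 (T = 4 - 1*(-1) = 4 + 1 = 5)
K(f, Q) = -8/5
231/((-13*K(10, -9))) - 3484/(4*(-735)) = 231/((-13*(-8/5))) - 3484/(4*(-735)) = 231/(104/5) - 3484/(-2940) = 231*(5/104) - 3484*(-1/2940) = 1155/104 + 871/735 = 939509/76440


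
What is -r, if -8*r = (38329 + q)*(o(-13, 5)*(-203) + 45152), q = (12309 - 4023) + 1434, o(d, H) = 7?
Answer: 2101230819/8 ≈ 2.6265e+8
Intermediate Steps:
q = 9720 (q = 8286 + 1434 = 9720)
r = -2101230819/8 (r = -(38329 + 9720)*(7*(-203) + 45152)/8 = -48049*(-1421 + 45152)/8 = -48049*43731/8 = -⅛*2101230819 = -2101230819/8 ≈ -2.6265e+8)
-r = -1*(-2101230819/8) = 2101230819/8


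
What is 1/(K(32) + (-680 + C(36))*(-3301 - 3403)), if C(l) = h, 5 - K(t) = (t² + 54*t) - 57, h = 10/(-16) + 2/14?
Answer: 7/31914836 ≈ 2.1933e-7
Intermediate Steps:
h = -27/56 (h = 10*(-1/16) + 2*(1/14) = -5/8 + ⅐ = -27/56 ≈ -0.48214)
K(t) = 62 - t² - 54*t (K(t) = 5 - ((t² + 54*t) - 57) = 5 - (-57 + t² + 54*t) = 5 + (57 - t² - 54*t) = 62 - t² - 54*t)
C(l) = -27/56
1/(K(32) + (-680 + C(36))*(-3301 - 3403)) = 1/((62 - 1*32² - 54*32) + (-680 - 27/56)*(-3301 - 3403)) = 1/((62 - 1*1024 - 1728) - 38107/56*(-6704)) = 1/((62 - 1024 - 1728) + 31933666/7) = 1/(-2690 + 31933666/7) = 1/(31914836/7) = 7/31914836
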